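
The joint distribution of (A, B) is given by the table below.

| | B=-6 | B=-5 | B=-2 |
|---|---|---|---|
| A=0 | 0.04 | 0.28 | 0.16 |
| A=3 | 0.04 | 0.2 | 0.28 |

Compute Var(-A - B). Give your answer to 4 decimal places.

5.6800

E[A] = 1.56,  E[B] = -3.76,  E[AB] = -5.4
Var(A) = 4.68 − (1.56)² = 2.2464;  Var(B) = 16.64 − (-3.76)² = 2.5024
Cov(A,B) = -5.4 − (1.56)(-3.76) = 0.4656
Var(-A - B) = (-1)²·2.2464 + (-1)²·2.5024 + 2·(-1)·(-1)·0.4656 = 5.68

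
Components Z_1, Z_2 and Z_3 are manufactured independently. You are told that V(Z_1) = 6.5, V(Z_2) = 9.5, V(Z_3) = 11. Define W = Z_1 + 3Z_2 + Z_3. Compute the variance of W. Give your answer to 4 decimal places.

103.0000

By independence, V(W) = (1)²V(Z_1) + (3)²V(Z_2) + (1)²V(Z_3)
= (1)²·6.5 + (3)²·9.5 + (1)²·11 = 103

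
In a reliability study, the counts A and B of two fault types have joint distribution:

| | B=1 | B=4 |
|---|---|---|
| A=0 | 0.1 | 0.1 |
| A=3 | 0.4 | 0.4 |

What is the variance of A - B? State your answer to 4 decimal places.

E[A] = 2.4,  E[B] = 2.5,  E[AB] = 6
Var(A) = 7.2 − (2.4)² = 1.44;  Var(B) = 8.5 − (2.5)² = 2.25
Cov(A,B) = 6 − (2.4)(2.5) = 0
Var(A - B) = (1)²·1.44 + (-1)²·2.25 + 2·(1)·(-1)·0 = 3.69

3.6900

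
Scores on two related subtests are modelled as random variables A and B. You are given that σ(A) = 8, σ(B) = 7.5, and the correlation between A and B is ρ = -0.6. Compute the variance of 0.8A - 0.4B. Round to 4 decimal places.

73.0000

Var(A) = (8)² = 64;  Var(B) = (7.5)² = 56.25
cov(A,B) = ρ·σ(A)·σ(B) = -0.6·8·7.5 = -36
Var(0.8A - 0.4B) = (0.8)²·Var(A) + (-0.4)²·Var(B) + 2·(0.8)·(-0.4)·cov(A,B)
= 0.64·64 + 0.16·56.25 + -0.64·-36 = 73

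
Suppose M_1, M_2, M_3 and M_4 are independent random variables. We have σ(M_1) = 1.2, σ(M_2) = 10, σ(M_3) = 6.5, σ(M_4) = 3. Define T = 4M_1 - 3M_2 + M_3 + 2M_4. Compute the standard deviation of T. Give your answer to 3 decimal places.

Var(M_1) = 1.44, Var(M_2) = 100, Var(M_3) = 42.25, Var(M_4) = 9
By independence, Var(T) = (4)²Var(M_1) + (-3)²Var(M_2) + (1)²Var(M_3) + (2)²Var(M_4)
= (4)²·1.44 + (-3)²·100 + (1)²·42.25 + (2)²·9 = 1001.29
σ(T) = √1001.29 ≈ 31.643

31.643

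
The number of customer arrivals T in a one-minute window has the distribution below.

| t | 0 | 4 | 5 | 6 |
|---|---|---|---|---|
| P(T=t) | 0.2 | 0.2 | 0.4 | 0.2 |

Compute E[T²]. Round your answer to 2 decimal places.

E[T²] = (0)²(0.2) + (4)²(0.2) + (5)²(0.4) + (6)²(0.2) = 20.4

20.40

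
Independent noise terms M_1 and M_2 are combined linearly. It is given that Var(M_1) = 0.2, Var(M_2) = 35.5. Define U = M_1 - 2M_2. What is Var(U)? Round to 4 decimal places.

142.2000

By independence, Var(U) = (1)²Var(M_1) + (-2)²Var(M_2)
= (1)²·0.2 + (-2)²·35.5 = 142.2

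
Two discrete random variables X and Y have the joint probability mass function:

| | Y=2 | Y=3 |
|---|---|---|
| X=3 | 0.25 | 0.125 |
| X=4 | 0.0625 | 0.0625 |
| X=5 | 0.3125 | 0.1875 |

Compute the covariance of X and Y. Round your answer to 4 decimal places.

E[X] = 4.125,  E[Y] = 2.375
E[XY] = 9.8125
Cov(X,Y) = E[XY] − E[X]E[Y] = 9.8125 − (4.125)(2.375) = 0.015625

0.0156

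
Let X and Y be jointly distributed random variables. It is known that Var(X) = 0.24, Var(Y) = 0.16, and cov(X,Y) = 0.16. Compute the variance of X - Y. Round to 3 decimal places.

Var(X - Y) = (1)²·Var(X) + (-1)²·Var(Y) + 2·(1)·(-1)·cov(X,Y)
= 1·0.24 + 1·0.16 + -2·0.16 = 0.08

0.080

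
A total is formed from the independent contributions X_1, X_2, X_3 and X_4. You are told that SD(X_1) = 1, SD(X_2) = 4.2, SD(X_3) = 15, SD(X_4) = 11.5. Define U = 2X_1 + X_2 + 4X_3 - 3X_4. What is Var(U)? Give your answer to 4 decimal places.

4811.8900

Var(X_1) = 1, Var(X_2) = 17.64, Var(X_3) = 225, Var(X_4) = 132.25
By independence, Var(U) = (2)²Var(X_1) + (1)²Var(X_2) + (4)²Var(X_3) + (-3)²Var(X_4)
= (2)²·1 + (1)²·17.64 + (4)²·225 + (-3)²·132.25 = 4811.89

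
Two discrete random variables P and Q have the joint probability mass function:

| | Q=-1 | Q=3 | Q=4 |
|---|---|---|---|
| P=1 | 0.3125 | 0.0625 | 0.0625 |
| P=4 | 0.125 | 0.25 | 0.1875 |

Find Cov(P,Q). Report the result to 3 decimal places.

1.594

E[P] = 2.6875,  E[Q] = 1.5
E[PQ] = 5.625
Cov(P,Q) = E[PQ] − E[P]E[Q] = 5.625 − (2.6875)(1.5) = 1.59375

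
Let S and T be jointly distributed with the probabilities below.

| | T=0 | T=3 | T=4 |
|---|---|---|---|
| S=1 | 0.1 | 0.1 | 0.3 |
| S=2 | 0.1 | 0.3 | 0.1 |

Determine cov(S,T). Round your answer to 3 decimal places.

E[S] = 1.5,  E[T] = 2.8
E[ST] = 4.1
cov(S,T) = E[ST] − E[S]E[T] = 4.1 − (1.5)(2.8) = -0.1

-0.100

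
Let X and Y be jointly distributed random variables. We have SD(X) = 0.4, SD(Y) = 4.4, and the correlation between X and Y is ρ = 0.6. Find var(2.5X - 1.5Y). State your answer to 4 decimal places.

var(X) = (0.4)² = 0.16;  var(Y) = (4.4)² = 19.36
cov(X,Y) = ρ·SD(X)·SD(Y) = 0.6·0.4·4.4 = 1.056
var(2.5X - 1.5Y) = (2.5)²·var(X) + (-1.5)²·var(Y) + 2·(2.5)·(-1.5)·cov(X,Y)
= 6.25·0.16 + 2.25·19.36 + -7.5·1.056 = 36.64

36.6400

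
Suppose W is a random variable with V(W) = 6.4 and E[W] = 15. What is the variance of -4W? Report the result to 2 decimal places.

V(-4W) = (-4)²·V(W) = 16·6.4 = 102.4

102.40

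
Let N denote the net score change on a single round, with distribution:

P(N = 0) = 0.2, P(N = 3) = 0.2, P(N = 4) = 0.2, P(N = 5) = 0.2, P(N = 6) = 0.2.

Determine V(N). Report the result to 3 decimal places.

4.240

E[N] = (0)(0.2) + (3)(0.2) + (4)(0.2) + (5)(0.2) + (6)(0.2) = 3.6
E[N²] = (0)²(0.2) + (3)²(0.2) + (4)²(0.2) + (5)²(0.2) + (6)²(0.2) = 17.2
V(N) = E[N²] − (E[N])² = 17.2 − (3.6)² = 4.24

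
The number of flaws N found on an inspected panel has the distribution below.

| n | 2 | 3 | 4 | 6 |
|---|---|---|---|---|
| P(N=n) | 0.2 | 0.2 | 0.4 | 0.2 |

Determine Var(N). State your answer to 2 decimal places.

E[N] = (2)(0.2) + (3)(0.2) + (4)(0.4) + (6)(0.2) = 3.8
E[N²] = (2)²(0.2) + (3)²(0.2) + (4)²(0.4) + (6)²(0.2) = 16.2
Var(N) = E[N²] − (E[N])² = 16.2 − (3.8)² = 1.76

1.76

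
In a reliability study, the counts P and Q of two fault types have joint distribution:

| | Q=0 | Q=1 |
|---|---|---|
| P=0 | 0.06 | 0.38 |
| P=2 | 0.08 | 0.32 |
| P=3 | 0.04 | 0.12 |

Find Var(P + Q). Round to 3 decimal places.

E[P] = 1.28,  E[Q] = 0.82,  E[PQ] = 1
Var(P) = 3.04 − (1.28)² = 1.4016;  Var(Q) = 0.82 − (0.82)² = 0.1476
Cov(P,Q) = 1 − (1.28)(0.82) = -0.0496
Var(P + Q) = (1)²·1.4016 + (1)²·0.1476 + 2·(1)·(1)·-0.0496 = 1.45

1.450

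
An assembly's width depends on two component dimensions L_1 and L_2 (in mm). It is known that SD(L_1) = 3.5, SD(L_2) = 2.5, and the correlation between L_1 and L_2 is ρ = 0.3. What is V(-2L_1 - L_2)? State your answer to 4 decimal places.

65.7500

V(L_1) = (3.5)² = 12.25;  V(L_2) = (2.5)² = 6.25
cov(L_1,L_2) = ρ·SD(L_1)·SD(L_2) = 0.3·3.5·2.5 = 2.625
V(-2L_1 - L_2) = (-2)²·V(L_1) + (-1)²·V(L_2) + 2·(-2)·(-1)·cov(L_1,L_2)
= 4·12.25 + 1·6.25 + 4·2.625 = 65.75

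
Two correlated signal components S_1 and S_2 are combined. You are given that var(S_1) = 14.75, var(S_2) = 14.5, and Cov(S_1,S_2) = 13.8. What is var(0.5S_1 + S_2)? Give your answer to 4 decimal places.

var(0.5S_1 + S_2) = (0.5)²·var(S_1) + (1)²·var(S_2) + 2·(0.5)·(1)·Cov(S_1,S_2)
= 0.25·14.75 + 1·14.5 + 1·13.8 = 31.9875

31.9875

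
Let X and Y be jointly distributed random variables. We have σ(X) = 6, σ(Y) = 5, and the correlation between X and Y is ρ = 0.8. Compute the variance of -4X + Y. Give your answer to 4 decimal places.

Var(X) = (6)² = 36;  Var(Y) = (5)² = 25
cov(X,Y) = ρ·σ(X)·σ(Y) = 0.8·6·5 = 24
Var(-4X + Y) = (-4)²·Var(X) + (1)²·Var(Y) + 2·(-4)·(1)·cov(X,Y)
= 16·36 + 1·25 + -8·24 = 409

409.0000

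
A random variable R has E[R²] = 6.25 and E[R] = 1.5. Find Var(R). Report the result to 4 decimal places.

4.0000

Var(R) = 6.25 − (1.5)² = 4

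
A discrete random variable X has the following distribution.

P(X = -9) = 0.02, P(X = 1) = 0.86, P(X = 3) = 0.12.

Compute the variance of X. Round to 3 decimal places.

E[X] = (-9)(0.02) + (1)(0.86) + (3)(0.12) = 1.04
E[X²] = (-9)²(0.02) + (1)²(0.86) + (3)²(0.12) = 3.56
Var(X) = E[X²] − (E[X])² = 3.56 − (1.04)² = 2.4784

2.478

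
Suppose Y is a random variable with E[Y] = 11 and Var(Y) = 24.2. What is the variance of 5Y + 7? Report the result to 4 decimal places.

605.0000

Var(5Y + 7) = (5)²·Var(Y) = 25·24.2 = 605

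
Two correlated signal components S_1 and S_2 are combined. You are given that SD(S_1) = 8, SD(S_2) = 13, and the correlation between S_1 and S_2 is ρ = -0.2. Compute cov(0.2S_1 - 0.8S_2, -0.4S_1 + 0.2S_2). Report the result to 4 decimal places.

-39.6480

var(S_1) = (8)² = 64;  var(S_2) = (13)² = 169
cov(S_1,S_2) = ρ·SD(S_1)·SD(S_2) = -0.2·8·13 = -20.8
cov(0.2S_1 - 0.8S_2, -0.4S_1 + 0.2S_2) = (0.2)(-0.4)var(S_1) + (-0.8)(0.2)var(S_2) + [(0.2)(0.2) + (-0.8)(-0.4)]cov(S_1,S_2)
= -0.08·64 + -0.16·169 + 0.36·-20.8 = -39.648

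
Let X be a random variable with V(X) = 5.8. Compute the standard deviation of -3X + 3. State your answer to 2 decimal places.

7.22

V(-3X + 3) = (-3)²·5.8 = 52.2
σ(-3X + 3) = √52.2 ≈ 7.22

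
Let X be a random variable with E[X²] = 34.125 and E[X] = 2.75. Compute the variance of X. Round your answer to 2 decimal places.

var(X) = 34.125 − (2.75)² = 26.5625

26.56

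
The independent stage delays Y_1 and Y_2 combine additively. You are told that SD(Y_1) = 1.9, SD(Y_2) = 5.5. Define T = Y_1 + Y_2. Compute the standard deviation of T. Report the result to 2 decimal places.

5.82

Var(Y_1) = 3.61, Var(Y_2) = 30.25
By independence, Var(T) = (1)²Var(Y_1) + (1)²Var(Y_2)
= (1)²·3.61 + (1)²·30.25 = 33.86
SD(T) = √33.86 ≈ 5.82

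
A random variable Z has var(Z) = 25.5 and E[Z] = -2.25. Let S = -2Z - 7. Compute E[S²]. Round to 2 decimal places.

E[-2Z - 7] = -2·-2.25 − 7 = -2.5
var(-2Z - 7) = (-2)²·25.5 = 102
E[S²] = var(S) + (E[S])² = 102 + (-2.5)² = 108.25

108.25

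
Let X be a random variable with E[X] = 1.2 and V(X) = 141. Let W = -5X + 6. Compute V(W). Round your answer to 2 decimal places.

V(-5X + 6) = (-5)²·V(X) = 25·141 = 3525

3525.00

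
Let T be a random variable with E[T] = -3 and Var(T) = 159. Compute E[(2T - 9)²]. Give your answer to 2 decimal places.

E[2T - 9] = 2·-3 − 9 = -15
Var(2T - 9) = (2)²·159 = 636
E[(2T - 9)²] = Var((2T - 9)) + (E[(2T - 9)])² = 636 + (-15)² = 861

861.00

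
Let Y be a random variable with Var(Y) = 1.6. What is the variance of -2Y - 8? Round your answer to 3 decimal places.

6.400

Var(-2Y - 8) = (-2)²·Var(Y) = 4·1.6 = 6.4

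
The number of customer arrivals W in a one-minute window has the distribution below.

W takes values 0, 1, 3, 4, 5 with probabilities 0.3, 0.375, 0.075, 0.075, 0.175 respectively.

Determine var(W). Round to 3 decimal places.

3.474

E[W] = (0)(0.3) + (1)(0.375) + (3)(0.075) + (4)(0.075) + (5)(0.175) = 1.775
E[W²] = (0)²(0.3) + (1)²(0.375) + (3)²(0.075) + (4)²(0.075) + (5)²(0.175) = 6.625
var(W) = E[W²] − (E[W])² = 6.625 − (1.775)² = 3.474375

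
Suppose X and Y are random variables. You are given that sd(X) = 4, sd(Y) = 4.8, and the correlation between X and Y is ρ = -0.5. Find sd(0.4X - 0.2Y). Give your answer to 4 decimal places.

Var(X) = (4)² = 16;  Var(Y) = (4.8)² = 23.04
Cov(X,Y) = ρ·sd(X)·sd(Y) = -0.5·4·4.8 = -9.6
Var(0.4X - 0.2Y) = (0.4)²·Var(X) + (-0.2)²·Var(Y) + 2·(0.4)·(-0.2)·Cov(X,Y)
= 0.16·16 + 0.04·23.04 + -0.16·-9.6 = 5.0176
sd(0.4X - 0.2Y) = √5.0176 ≈ 2.2400

2.2400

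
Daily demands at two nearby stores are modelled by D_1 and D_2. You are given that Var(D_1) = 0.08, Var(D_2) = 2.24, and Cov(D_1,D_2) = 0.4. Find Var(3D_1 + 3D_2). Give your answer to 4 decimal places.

28.0800

Var(3D_1 + 3D_2) = (3)²·Var(D_1) + (3)²·Var(D_2) + 2·(3)·(3)·Cov(D_1,D_2)
= 9·0.08 + 9·2.24 + 18·0.4 = 28.08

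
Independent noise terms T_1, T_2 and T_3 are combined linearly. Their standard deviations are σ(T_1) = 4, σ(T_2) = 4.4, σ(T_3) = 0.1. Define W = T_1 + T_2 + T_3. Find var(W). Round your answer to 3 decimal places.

35.370

var(T_1) = 16, var(T_2) = 19.36, var(T_3) = 0.01
By independence, var(W) = (1)²var(T_1) + (1)²var(T_2) + (1)²var(T_3)
= (1)²·16 + (1)²·19.36 + (1)²·0.01 = 35.37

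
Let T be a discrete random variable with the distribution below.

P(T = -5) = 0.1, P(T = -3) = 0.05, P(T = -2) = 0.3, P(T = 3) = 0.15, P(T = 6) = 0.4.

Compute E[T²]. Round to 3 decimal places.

19.900

E[T²] = (-5)²(0.1) + (-3)²(0.05) + (-2)²(0.3) + (3)²(0.15) + (6)²(0.4) = 19.9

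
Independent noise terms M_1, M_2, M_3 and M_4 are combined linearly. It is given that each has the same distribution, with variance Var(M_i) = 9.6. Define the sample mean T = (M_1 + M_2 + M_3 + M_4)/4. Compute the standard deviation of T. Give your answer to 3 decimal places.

1.549

By independence, Var(T) = (0.25)²Var(M_1) + (0.25)²Var(M_2) + (0.25)²Var(M_3) + (0.25)²Var(M_4)
= (0.25)²·9.6 + (0.25)²·9.6 + (0.25)²·9.6 + (0.25)²·9.6 = 2.4
σ(T) = √2.4 ≈ 1.549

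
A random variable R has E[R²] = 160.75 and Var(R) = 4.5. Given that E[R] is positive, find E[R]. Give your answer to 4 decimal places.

(E[R])² = E[R²] − Var(R) = 160.75 − 4.5 = 156.25
E[R] = √156.25 = 12.5

12.5000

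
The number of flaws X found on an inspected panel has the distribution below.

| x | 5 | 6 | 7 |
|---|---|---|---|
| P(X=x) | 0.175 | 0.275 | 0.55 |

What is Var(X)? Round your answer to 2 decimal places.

0.58

E[X] = (5)(0.175) + (6)(0.275) + (7)(0.55) = 6.375
E[X²] = (5)²(0.175) + (6)²(0.275) + (7)²(0.55) = 41.225
Var(X) = E[X²] − (E[X])² = 41.225 − (6.375)² = 0.584375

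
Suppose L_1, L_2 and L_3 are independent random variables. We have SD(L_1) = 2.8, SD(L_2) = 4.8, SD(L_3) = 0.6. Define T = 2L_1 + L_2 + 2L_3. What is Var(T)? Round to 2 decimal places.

Var(L_1) = 7.84, Var(L_2) = 23.04, Var(L_3) = 0.36
By independence, Var(T) = (2)²Var(L_1) + (1)²Var(L_2) + (2)²Var(L_3)
= (2)²·7.84 + (1)²·23.04 + (2)²·0.36 = 55.84

55.84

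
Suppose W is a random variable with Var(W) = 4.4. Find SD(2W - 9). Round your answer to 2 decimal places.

Var(2W - 9) = (2)²·4.4 = 17.6
SD(2W - 9) = √17.6 ≈ 4.20

4.20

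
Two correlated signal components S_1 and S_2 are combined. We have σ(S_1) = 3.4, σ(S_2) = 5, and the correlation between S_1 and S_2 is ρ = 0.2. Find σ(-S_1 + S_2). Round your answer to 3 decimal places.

5.455

Var(S_1) = (3.4)² = 11.56;  Var(S_2) = (5)² = 25
Cov(S_1,S_2) = ρ·σ(S_1)·σ(S_2) = 0.2·3.4·5 = 3.4
Var(-S_1 + S_2) = (-1)²·Var(S_1) + (1)²·Var(S_2) + 2·(-1)·(1)·Cov(S_1,S_2)
= 1·11.56 + 1·25 + -2·3.4 = 29.76
σ(-S_1 + S_2) = √29.76 ≈ 5.455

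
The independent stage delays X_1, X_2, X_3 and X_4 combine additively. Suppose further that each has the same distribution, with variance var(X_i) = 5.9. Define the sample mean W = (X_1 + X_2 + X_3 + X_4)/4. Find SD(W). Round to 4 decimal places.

1.2145

By independence, var(W) = (0.25)²var(X_1) + (0.25)²var(X_2) + (0.25)²var(X_3) + (0.25)²var(X_4)
= (0.25)²·5.9 + (0.25)²·5.9 + (0.25)²·5.9 + (0.25)²·5.9 = 1.475
SD(W) = √1.475 ≈ 1.2145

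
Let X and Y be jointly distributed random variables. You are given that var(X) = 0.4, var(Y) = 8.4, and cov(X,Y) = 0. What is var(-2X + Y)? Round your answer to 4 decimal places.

var(-2X + Y) = (-2)²·var(X) + (1)²·var(Y) + 2·(-2)·(1)·cov(X,Y)
= 4·0.4 + 1·8.4 + -4·0 = 10

10.0000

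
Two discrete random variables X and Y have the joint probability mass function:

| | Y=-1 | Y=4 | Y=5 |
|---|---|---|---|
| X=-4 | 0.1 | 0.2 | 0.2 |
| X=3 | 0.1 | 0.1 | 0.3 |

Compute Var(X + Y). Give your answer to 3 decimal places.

18.200

E[X] = -0.5,  E[Y] = 3.5,  E[XY] = -1.4
Var(X) = 12.5 − (-0.5)² = 12.25;  Var(Y) = 17.5 − (3.5)² = 5.25
cov(X,Y) = -1.4 − (-0.5)(3.5) = 0.35
Var(X + Y) = (1)²·12.25 + (1)²·5.25 + 2·(1)·(1)·0.35 = 18.2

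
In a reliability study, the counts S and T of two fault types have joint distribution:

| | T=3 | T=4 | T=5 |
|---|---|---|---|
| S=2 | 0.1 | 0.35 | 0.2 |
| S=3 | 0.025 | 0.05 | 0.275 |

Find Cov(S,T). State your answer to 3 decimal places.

0.128

E[S] = 2.35,  E[T] = 4.35
E[ST] = 10.35
Cov(S,T) = E[ST] − E[S]E[T] = 10.35 − (2.35)(4.35) = 0.1275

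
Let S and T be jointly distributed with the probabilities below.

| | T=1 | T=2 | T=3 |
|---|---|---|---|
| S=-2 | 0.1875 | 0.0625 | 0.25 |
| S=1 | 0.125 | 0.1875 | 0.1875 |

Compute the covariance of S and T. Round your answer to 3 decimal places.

E[S] = -0.5,  E[T] = 2.125
E[ST] = -1.0625
Cov(S,T) = E[ST] − E[S]E[T] = -1.0625 − (-0.5)(2.125) = 0

0.000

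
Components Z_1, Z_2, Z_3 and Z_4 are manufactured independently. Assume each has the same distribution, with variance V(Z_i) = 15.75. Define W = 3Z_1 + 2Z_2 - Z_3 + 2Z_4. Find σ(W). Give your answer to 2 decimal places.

16.84

By independence, V(W) = (3)²V(Z_1) + (2)²V(Z_2) + (-1)²V(Z_3) + (2)²V(Z_4)
= (3)²·15.75 + (2)²·15.75 + (-1)²·15.75 + (2)²·15.75 = 283.5
σ(W) = √283.5 ≈ 16.84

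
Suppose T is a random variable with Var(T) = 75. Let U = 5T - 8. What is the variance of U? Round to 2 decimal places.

1875.00

Var(5T - 8) = (5)²·Var(T) = 25·75 = 1875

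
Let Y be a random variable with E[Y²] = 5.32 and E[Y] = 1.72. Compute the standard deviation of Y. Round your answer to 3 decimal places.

Var(Y) = 5.32 − (1.72)² = 2.3616
SD(Y) = √2.3616 ≈ 1.537

1.537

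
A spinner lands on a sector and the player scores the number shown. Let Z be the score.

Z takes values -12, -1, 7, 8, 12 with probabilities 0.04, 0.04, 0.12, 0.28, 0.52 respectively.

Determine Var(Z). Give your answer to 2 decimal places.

E[Z] = (-12)(0.04) + (-1)(0.04) + (7)(0.12) + (8)(0.28) + (12)(0.52) = 8.8
E[Z²] = (-12)²(0.04) + (-1)²(0.04) + (7)²(0.12) + (8)²(0.28) + (12)²(0.52) = 104.48
Var(Z) = E[Z²] − (E[Z])² = 104.48 − (8.8)² = 27.04

27.04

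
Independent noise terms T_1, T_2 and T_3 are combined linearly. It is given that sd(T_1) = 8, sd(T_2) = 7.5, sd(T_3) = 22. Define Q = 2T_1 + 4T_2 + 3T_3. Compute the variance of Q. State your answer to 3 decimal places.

5512.000

var(T_1) = 64, var(T_2) = 56.25, var(T_3) = 484
By independence, var(Q) = (2)²var(T_1) + (4)²var(T_2) + (3)²var(T_3)
= (2)²·64 + (4)²·56.25 + (3)²·484 = 5512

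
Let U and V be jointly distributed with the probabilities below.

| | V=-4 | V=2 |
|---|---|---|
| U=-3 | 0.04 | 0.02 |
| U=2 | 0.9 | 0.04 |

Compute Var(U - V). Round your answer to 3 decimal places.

4.424

E[U] = 1.7,  E[V] = -3.64,  E[UV] = -6.68
Var(U) = 4.3 − (1.7)² = 1.41;  Var(V) = 15.28 − (-3.64)² = 2.0304
Cov(U,V) = -6.68 − (1.7)(-3.64) = -0.492
Var(U - V) = (1)²·1.41 + (-1)²·2.0304 + 2·(1)·(-1)·-0.492 = 4.4244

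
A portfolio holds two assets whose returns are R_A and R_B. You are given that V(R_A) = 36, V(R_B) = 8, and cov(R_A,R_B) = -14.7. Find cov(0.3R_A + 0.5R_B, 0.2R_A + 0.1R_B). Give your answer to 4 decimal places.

0.6490

cov(0.3R_A + 0.5R_B, 0.2R_A + 0.1R_B) = (0.3)(0.2)V(R_A) + (0.5)(0.1)V(R_B) + [(0.3)(0.1) + (0.5)(0.2)]cov(R_A,R_B)
= 0.06·36 + 0.05·8 + 0.13·-14.7 = 0.649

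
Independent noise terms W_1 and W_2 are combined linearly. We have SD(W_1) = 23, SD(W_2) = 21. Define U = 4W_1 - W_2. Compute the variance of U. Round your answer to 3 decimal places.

8905.000

Var(W_1) = 529, Var(W_2) = 441
By independence, Var(U) = (4)²Var(W_1) + (-1)²Var(W_2)
= (4)²·529 + (-1)²·441 = 8905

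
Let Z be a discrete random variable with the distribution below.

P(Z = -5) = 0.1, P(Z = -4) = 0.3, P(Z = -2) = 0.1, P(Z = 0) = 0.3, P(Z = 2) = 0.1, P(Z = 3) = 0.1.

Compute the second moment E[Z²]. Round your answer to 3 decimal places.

E[Z²] = (-5)²(0.1) + (-4)²(0.3) + (-2)²(0.1) + (0)²(0.3) + (2)²(0.1) + (3)²(0.1) = 9

9.000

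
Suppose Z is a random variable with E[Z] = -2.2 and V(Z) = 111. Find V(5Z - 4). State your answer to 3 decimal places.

2775.000

V(5Z - 4) = (5)²·V(Z) = 25·111 = 2775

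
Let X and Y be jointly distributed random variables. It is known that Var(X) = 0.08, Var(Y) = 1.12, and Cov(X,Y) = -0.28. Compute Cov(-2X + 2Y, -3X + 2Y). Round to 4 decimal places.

Cov(-2X + 2Y, -3X + 2Y) = (-2)(-3)Var(X) + (2)(2)Var(Y) + [(-2)(2) + (2)(-3)]Cov(X,Y)
= 6·0.08 + 4·1.12 + -10·-0.28 = 7.76

7.7600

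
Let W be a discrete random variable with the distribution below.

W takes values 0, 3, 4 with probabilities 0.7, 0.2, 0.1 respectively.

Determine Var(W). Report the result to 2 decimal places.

E[W] = (0)(0.7) + (3)(0.2) + (4)(0.1) = 1
E[W²] = (0)²(0.7) + (3)²(0.2) + (4)²(0.1) = 3.4
Var(W) = E[W²] − (E[W])² = 3.4 − (1)² = 2.4

2.40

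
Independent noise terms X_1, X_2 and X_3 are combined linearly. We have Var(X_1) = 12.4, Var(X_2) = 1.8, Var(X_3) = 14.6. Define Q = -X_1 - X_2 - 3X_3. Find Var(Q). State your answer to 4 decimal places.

By independence, Var(Q) = (-1)²Var(X_1) + (-1)²Var(X_2) + (-3)²Var(X_3)
= (-1)²·12.4 + (-1)²·1.8 + (-3)²·14.6 = 145.6

145.6000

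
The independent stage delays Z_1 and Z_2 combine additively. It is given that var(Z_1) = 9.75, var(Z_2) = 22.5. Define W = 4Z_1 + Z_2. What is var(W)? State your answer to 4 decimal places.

178.5000

By independence, var(W) = (4)²var(Z_1) + (1)²var(Z_2)
= (4)²·9.75 + (1)²·22.5 = 178.5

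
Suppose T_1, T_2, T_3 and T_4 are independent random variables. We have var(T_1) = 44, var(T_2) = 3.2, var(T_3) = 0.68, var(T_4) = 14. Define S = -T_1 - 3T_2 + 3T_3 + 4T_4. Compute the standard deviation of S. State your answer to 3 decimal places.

By independence, var(S) = (-1)²var(T_1) + (-3)²var(T_2) + (3)²var(T_3) + (4)²var(T_4)
= (-1)²·44 + (-3)²·3.2 + (3)²·0.68 + (4)²·14 = 302.92
σ(S) = √302.92 ≈ 17.405

17.405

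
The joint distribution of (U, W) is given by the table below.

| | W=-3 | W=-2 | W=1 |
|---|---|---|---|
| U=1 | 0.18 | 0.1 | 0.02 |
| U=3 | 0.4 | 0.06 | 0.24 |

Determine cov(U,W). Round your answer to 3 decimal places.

0.360

E[U] = 2.4,  E[W] = -1.8
E[UW] = -3.96
cov(U,W) = E[UW] − E[U]E[W] = -3.96 − (2.4)(-1.8) = 0.36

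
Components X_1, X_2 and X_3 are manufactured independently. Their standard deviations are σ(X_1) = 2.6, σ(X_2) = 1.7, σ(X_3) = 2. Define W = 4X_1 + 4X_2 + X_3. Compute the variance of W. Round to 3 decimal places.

158.400

var(X_1) = 6.76, var(X_2) = 2.89, var(X_3) = 4
By independence, var(W) = (4)²var(X_1) + (4)²var(X_2) + (1)²var(X_3)
= (4)²·6.76 + (4)²·2.89 + (1)²·4 = 158.4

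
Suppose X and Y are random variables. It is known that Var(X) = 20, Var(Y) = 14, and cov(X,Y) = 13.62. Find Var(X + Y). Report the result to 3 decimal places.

Var(X + Y) = (1)²·Var(X) + (1)²·Var(Y) + 2·(1)·(1)·cov(X,Y)
= 1·20 + 1·14 + 2·13.62 = 61.24

61.240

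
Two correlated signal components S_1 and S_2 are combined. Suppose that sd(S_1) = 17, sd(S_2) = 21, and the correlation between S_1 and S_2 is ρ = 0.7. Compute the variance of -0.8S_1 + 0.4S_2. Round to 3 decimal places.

Var(S_1) = (17)² = 289;  Var(S_2) = (21)² = 441
Cov(S_1,S_2) = ρ·sd(S_1)·sd(S_2) = 0.7·17·21 = 249.9
Var(-0.8S_1 + 0.4S_2) = (-0.8)²·Var(S_1) + (0.4)²·Var(S_2) + 2·(-0.8)·(0.4)·Cov(S_1,S_2)
= 0.64·289 + 0.16·441 + -0.64·249.9 = 95.584

95.584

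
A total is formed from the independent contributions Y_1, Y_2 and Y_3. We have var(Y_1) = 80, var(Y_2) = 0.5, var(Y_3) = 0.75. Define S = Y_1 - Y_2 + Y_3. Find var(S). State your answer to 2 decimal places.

81.25

By independence, var(S) = (1)²var(Y_1) + (-1)²var(Y_2) + (1)²var(Y_3)
= (1)²·80 + (-1)²·0.5 + (1)²·0.75 = 81.25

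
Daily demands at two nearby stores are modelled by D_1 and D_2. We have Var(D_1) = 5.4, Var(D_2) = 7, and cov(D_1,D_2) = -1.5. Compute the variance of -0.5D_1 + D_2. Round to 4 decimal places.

9.8500

Var(-0.5D_1 + D_2) = (-0.5)²·Var(D_1) + (1)²·Var(D_2) + 2·(-0.5)·(1)·cov(D_1,D_2)
= 0.25·5.4 + 1·7 + -1·-1.5 = 9.85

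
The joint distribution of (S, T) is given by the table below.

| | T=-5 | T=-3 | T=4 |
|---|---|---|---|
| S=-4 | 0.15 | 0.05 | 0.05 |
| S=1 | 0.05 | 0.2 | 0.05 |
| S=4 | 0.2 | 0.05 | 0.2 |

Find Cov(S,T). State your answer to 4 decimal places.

2.6200

E[S] = 1.1,  E[T] = -1.7
E[ST] = 0.75
Cov(S,T) = E[ST] − E[S]E[T] = 0.75 − (1.1)(-1.7) = 2.62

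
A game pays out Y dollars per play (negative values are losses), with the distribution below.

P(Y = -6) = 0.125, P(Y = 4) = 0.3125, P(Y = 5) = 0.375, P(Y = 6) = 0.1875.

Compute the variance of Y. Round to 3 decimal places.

E[Y] = (-6)(0.125) + (4)(0.3125) + (5)(0.375) + (6)(0.1875) = 3.5
E[Y²] = (-6)²(0.125) + (4)²(0.3125) + (5)²(0.375) + (6)²(0.1875) = 25.625
Var(Y) = E[Y²] − (E[Y])² = 25.625 − (3.5)² = 13.375

13.375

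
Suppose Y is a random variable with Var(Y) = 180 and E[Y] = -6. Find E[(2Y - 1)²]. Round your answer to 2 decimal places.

E[2Y - 1] = 2·-6 − 1 = -13
Var(2Y - 1) = (2)²·180 = 720
E[(2Y - 1)²] = Var((2Y - 1)) + (E[(2Y - 1)])² = 720 + (-13)² = 889

889.00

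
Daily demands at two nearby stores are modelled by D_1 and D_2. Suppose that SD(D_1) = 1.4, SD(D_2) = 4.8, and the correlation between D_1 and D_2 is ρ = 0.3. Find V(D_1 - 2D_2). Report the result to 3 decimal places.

86.056

V(D_1) = (1.4)² = 1.96;  V(D_2) = (4.8)² = 23.04
Cov(D_1,D_2) = ρ·SD(D_1)·SD(D_2) = 0.3·1.4·4.8 = 2.016
V(D_1 - 2D_2) = (1)²·V(D_1) + (-2)²·V(D_2) + 2·(1)·(-2)·Cov(D_1,D_2)
= 1·1.96 + 4·23.04 + -4·2.016 = 86.056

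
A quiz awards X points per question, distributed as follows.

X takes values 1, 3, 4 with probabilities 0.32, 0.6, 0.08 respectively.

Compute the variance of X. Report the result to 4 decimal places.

1.0464

E[X] = (1)(0.32) + (3)(0.6) + (4)(0.08) = 2.44
E[X²] = (1)²(0.32) + (3)²(0.6) + (4)²(0.08) = 7
Var(X) = E[X²] − (E[X])² = 7 − (2.44)² = 1.0464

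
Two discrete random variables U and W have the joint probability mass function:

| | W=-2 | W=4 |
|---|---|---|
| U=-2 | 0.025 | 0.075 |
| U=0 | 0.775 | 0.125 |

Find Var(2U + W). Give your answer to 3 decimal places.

4.560

E[U] = -0.2,  E[W] = -0.8,  E[UW] = -0.5
Var(U) = 0.4 − (-0.2)² = 0.36;  Var(W) = 6.4 − (-0.8)² = 5.76
Cov(U,W) = -0.5 − (-0.2)(-0.8) = -0.66
Var(2U + W) = (2)²·0.36 + (1)²·5.76 + 2·(2)·(1)·-0.66 = 4.56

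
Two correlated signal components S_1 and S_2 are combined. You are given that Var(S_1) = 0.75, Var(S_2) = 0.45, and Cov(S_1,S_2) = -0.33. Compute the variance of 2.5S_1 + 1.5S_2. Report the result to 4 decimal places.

3.2250

Var(2.5S_1 + 1.5S_2) = (2.5)²·Var(S_1) + (1.5)²·Var(S_2) + 2·(2.5)·(1.5)·Cov(S_1,S_2)
= 6.25·0.75 + 2.25·0.45 + 7.5·-0.33 = 3.225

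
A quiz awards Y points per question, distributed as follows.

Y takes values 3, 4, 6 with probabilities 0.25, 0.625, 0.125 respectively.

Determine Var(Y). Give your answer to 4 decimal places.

0.7500

E[Y] = (3)(0.25) + (4)(0.625) + (6)(0.125) = 4
E[Y²] = (3)²(0.25) + (4)²(0.625) + (6)²(0.125) = 16.75
Var(Y) = E[Y²] − (E[Y])² = 16.75 − (4)² = 0.75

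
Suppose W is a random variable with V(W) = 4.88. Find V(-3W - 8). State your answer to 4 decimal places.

V(-3W - 8) = (-3)²·V(W) = 9·4.88 = 43.92

43.9200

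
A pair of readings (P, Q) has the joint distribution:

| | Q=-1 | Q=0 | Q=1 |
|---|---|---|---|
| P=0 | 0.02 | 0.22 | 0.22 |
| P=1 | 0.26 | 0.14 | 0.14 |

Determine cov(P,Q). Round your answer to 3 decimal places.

-0.163

E[P] = 0.54,  E[Q] = 0.08
E[PQ] = -0.12
cov(P,Q) = E[PQ] − E[P]E[Q] = -0.12 − (0.54)(0.08) = -0.1632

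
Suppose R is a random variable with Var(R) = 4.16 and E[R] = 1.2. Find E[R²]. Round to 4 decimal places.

5.6000

E[R²] = Var(R) + (E[R])² = 4.16 + (1.2)² = 5.6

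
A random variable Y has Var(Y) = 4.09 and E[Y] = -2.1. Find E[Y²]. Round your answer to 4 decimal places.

8.5000

E[Y²] = Var(Y) + (E[Y])² = 4.09 + (-2.1)² = 8.5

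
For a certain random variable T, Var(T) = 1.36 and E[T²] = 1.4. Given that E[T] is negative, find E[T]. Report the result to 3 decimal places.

(E[T])² = E[T²] − Var(T) = 1.4 − 1.36 = 0.04
E[T] = −√0.04 = -0.2

-0.200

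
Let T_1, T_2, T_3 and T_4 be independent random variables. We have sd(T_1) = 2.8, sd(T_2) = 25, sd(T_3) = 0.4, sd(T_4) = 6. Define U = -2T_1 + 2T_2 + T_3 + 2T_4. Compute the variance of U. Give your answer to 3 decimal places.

2675.520

Var(T_1) = 7.84, Var(T_2) = 625, Var(T_3) = 0.16, Var(T_4) = 36
By independence, Var(U) = (-2)²Var(T_1) + (2)²Var(T_2) + (1)²Var(T_3) + (2)²Var(T_4)
= (-2)²·7.84 + (2)²·625 + (1)²·0.16 + (2)²·36 = 2675.52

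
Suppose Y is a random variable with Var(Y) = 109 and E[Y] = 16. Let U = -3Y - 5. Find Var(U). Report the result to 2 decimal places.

981.00

Var(-3Y - 5) = (-3)²·Var(Y) = 9·109 = 981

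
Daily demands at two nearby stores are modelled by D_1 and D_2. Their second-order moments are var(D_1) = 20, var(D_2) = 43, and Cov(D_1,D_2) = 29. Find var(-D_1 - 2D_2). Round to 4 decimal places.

var(-D_1 - 2D_2) = (-1)²·var(D_1) + (-2)²·var(D_2) + 2·(-1)·(-2)·Cov(D_1,D_2)
= 1·20 + 4·43 + 4·29 = 308

308.0000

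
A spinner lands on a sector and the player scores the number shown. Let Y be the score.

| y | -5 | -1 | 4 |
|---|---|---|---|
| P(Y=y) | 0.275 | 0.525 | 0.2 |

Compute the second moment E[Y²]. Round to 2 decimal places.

10.60

E[Y²] = (-5)²(0.275) + (-1)²(0.525) + (4)²(0.2) = 10.6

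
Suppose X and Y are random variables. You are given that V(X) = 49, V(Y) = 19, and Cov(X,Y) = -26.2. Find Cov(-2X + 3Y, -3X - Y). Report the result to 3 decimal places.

Cov(-2X + 3Y, -3X - Y) = (-2)(-3)V(X) + (3)(-1)V(Y) + [(-2)(-1) + (3)(-3)]Cov(X,Y)
= 6·49 + -3·19 + -7·-26.2 = 420.4

420.400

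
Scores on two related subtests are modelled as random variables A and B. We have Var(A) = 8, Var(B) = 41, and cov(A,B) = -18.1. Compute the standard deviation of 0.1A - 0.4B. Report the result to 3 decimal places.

Var(0.1A - 0.4B) = (0.1)²·Var(A) + (-0.4)²·Var(B) + 2·(0.1)·(-0.4)·cov(A,B)
= 0.01·8 + 0.16·41 + -0.08·-18.1 = 8.088
σ(0.1A - 0.4B) = √8.088 ≈ 2.844

2.844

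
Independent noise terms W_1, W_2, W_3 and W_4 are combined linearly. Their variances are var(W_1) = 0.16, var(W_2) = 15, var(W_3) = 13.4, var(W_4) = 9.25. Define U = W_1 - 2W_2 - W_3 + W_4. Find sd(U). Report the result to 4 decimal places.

9.1000

By independence, var(U) = (1)²var(W_1) + (-2)²var(W_2) + (-1)²var(W_3) + (1)²var(W_4)
= (1)²·0.16 + (-2)²·15 + (-1)²·13.4 + (1)²·9.25 = 82.81
sd(U) = √82.81 ≈ 9.1000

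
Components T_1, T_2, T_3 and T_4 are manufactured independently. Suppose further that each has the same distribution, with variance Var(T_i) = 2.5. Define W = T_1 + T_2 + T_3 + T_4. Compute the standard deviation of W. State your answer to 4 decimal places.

3.1623

By independence, Var(W) = (1)²Var(T_1) + (1)²Var(T_2) + (1)²Var(T_3) + (1)²Var(T_4)
= (1)²·2.5 + (1)²·2.5 + (1)²·2.5 + (1)²·2.5 = 10
σ(W) = √10 ≈ 3.1623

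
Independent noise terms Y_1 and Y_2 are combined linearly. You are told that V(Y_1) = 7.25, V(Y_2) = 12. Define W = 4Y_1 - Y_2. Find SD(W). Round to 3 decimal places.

11.314

By independence, V(W) = (4)²V(Y_1) + (-1)²V(Y_2)
= (4)²·7.25 + (-1)²·12 = 128
SD(W) = √128 ≈ 11.314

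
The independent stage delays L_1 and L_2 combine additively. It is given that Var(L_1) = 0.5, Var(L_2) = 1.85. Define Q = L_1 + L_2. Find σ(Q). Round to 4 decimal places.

1.5330

By independence, Var(Q) = (1)²Var(L_1) + (1)²Var(L_2)
= (1)²·0.5 + (1)²·1.85 = 2.35
σ(Q) = √2.35 ≈ 1.5330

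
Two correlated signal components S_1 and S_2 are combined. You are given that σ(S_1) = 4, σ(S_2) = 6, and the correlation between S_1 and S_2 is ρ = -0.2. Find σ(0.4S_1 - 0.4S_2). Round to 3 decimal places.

3.139

var(S_1) = (4)² = 16;  var(S_2) = (6)² = 36
Cov(S_1,S_2) = ρ·σ(S_1)·σ(S_2) = -0.2·4·6 = -4.8
var(0.4S_1 - 0.4S_2) = (0.4)²·var(S_1) + (-0.4)²·var(S_2) + 2·(0.4)·(-0.4)·Cov(S_1,S_2)
= 0.16·16 + 0.16·36 + -0.32·-4.8 = 9.856
σ(0.4S_1 - 0.4S_2) = √9.856 ≈ 3.139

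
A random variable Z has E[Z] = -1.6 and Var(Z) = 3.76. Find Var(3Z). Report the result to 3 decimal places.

33.840

Var(3Z) = (3)²·Var(Z) = 9·3.76 = 33.84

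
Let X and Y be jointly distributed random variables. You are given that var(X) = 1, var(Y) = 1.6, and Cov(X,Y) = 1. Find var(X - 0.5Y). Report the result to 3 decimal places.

0.400

var(X - 0.5Y) = (1)²·var(X) + (-0.5)²·var(Y) + 2·(1)·(-0.5)·Cov(X,Y)
= 1·1 + 0.25·1.6 + -1·1 = 0.4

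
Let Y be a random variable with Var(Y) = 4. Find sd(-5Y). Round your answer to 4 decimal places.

10.0000

Var(-5Y) = (-5)²·4 = 100
sd(-5Y) = √100 ≈ 10.0000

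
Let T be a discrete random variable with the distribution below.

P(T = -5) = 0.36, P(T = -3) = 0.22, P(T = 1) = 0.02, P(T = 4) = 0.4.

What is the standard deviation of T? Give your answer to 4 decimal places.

4.0859

E[T] = (-5)(0.36) + (-3)(0.22) + (1)(0.02) + (4)(0.4) = -0.84
E[T²] = (-5)²(0.36) + (-3)²(0.22) + (1)²(0.02) + (4)²(0.4) = 17.4
V(T) = E[T²] − (E[T])² = 17.4 − (-0.84)² = 16.6944
SD(T) = √16.6944 ≈ 4.0859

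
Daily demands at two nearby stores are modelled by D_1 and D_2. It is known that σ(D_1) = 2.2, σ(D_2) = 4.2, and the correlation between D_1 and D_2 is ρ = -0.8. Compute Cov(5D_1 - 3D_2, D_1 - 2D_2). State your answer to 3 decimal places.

226.136

V(D_1) = (2.2)² = 4.84;  V(D_2) = (4.2)² = 17.64
Cov(D_1,D_2) = ρ·σ(D_1)·σ(D_2) = -0.8·2.2·4.2 = -7.392
Cov(5D_1 - 3D_2, D_1 - 2D_2) = (5)(1)V(D_1) + (-3)(-2)V(D_2) + [(5)(-2) + (-3)(1)]Cov(D_1,D_2)
= 5·4.84 + 6·17.64 + -13·-7.392 = 226.136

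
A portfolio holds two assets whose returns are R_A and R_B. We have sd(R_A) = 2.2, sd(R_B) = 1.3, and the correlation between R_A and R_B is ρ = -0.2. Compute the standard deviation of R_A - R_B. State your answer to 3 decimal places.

2.770

Var(R_A) = (2.2)² = 4.84;  Var(R_B) = (1.3)² = 1.69
Cov(R_A,R_B) = ρ·sd(R_A)·sd(R_B) = -0.2·2.2·1.3 = -0.572
Var(R_A - R_B) = (1)²·Var(R_A) + (-1)²·Var(R_B) + 2·(1)·(-1)·Cov(R_A,R_B)
= 1·4.84 + 1·1.69 + -2·-0.572 = 7.674
sd(R_A - R_B) = √7.674 ≈ 2.770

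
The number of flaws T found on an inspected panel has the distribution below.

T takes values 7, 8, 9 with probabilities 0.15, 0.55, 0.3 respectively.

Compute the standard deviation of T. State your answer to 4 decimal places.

0.6538

E[T] = (7)(0.15) + (8)(0.55) + (9)(0.3) = 8.15
E[T²] = (7)²(0.15) + (8)²(0.55) + (9)²(0.3) = 66.85
Var(T) = E[T²] − (E[T])² = 66.85 − (8.15)² = 0.4275
σ(T) = √0.4275 ≈ 0.6538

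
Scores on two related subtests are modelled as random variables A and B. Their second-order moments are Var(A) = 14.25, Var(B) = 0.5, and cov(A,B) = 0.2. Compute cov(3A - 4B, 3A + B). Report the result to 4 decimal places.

cov(3A - 4B, 3A + B) = (3)(3)Var(A) + (-4)(1)Var(B) + [(3)(1) + (-4)(3)]cov(A,B)
= 9·14.25 + -4·0.5 + -9·0.2 = 124.45

124.4500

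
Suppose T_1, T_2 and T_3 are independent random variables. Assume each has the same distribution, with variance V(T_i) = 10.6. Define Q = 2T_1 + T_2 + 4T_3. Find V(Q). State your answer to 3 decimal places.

By independence, V(Q) = (2)²V(T_1) + (1)²V(T_2) + (4)²V(T_3)
= (2)²·10.6 + (1)²·10.6 + (4)²·10.6 = 222.6

222.600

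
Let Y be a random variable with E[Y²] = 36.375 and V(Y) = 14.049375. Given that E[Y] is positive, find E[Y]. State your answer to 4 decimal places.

4.7250

(E[Y])² = E[Y²] − V(Y) = 36.375 − 14.049375 = 22.325625
E[Y] = √22.325625 = 4.725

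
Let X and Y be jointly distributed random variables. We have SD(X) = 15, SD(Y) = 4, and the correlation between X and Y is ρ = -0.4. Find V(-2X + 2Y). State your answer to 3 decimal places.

V(X) = (15)² = 225;  V(Y) = (4)² = 16
cov(X,Y) = ρ·SD(X)·SD(Y) = -0.4·15·4 = -24
V(-2X + 2Y) = (-2)²·V(X) + (2)²·V(Y) + 2·(-2)·(2)·cov(X,Y)
= 4·225 + 4·16 + -8·-24 = 1156

1156.000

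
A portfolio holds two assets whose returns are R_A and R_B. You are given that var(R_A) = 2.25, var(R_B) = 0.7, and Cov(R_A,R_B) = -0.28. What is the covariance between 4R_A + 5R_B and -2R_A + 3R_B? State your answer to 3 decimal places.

Cov(4R_A + 5R_B, -2R_A + 3R_B) = (4)(-2)var(R_A) + (5)(3)var(R_B) + [(4)(3) + (5)(-2)]Cov(R_A,R_B)
= -8·2.25 + 15·0.7 + 2·-0.28 = -8.06

-8.060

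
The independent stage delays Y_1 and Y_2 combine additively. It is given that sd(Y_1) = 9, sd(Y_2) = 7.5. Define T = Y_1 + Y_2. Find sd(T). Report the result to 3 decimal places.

Var(Y_1) = 81, Var(Y_2) = 56.25
By independence, Var(T) = (1)²Var(Y_1) + (1)²Var(Y_2)
= (1)²·81 + (1)²·56.25 = 137.25
sd(T) = √137.25 ≈ 11.715

11.715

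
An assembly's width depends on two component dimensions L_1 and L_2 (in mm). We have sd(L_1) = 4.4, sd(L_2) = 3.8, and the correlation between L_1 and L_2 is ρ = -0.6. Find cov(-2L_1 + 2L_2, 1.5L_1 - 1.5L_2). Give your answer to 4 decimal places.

-161.5920

Var(L_1) = (4.4)² = 19.36;  Var(L_2) = (3.8)² = 14.44
cov(L_1,L_2) = ρ·sd(L_1)·sd(L_2) = -0.6·4.4·3.8 = -10.032
cov(-2L_1 + 2L_2, 1.5L_1 - 1.5L_2) = (-2)(1.5)Var(L_1) + (2)(-1.5)Var(L_2) + [(-2)(-1.5) + (2)(1.5)]cov(L_1,L_2)
= -3·19.36 + -3·14.44 + 6·-10.032 = -161.592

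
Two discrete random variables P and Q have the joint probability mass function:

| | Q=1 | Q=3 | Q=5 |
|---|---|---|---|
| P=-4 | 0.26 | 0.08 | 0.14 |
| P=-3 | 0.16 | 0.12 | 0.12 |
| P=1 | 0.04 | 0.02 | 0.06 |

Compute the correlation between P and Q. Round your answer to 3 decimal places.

E[P] = -3,  E[Q] = 2.72
E[PQ] = -7.76
Cov(P,Q) = E[PQ] − E[P]E[Q] = -7.76 − (-3)(2.72) = 0.4
V(P) = 2.4,  V(Q) = 3.0416
ρ = 0.4 / √(2.4·3.0416) ≈ 0.148

0.148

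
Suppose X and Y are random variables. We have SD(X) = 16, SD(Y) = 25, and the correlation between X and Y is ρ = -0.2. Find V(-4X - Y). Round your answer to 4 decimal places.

V(X) = (16)² = 256;  V(Y) = (25)² = 625
Cov(X,Y) = ρ·SD(X)·SD(Y) = -0.2·16·25 = -80
V(-4X - Y) = (-4)²·V(X) + (-1)²·V(Y) + 2·(-4)·(-1)·Cov(X,Y)
= 16·256 + 1·625 + 8·-80 = 4081

4081.0000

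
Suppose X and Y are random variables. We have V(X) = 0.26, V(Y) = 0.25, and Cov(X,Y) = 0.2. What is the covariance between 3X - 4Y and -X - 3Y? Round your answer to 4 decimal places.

Cov(3X - 4Y, -X - 3Y) = (3)(-1)V(X) + (-4)(-3)V(Y) + [(3)(-3) + (-4)(-1)]Cov(X,Y)
= -3·0.26 + 12·0.25 + -5·0.2 = 1.22

1.2200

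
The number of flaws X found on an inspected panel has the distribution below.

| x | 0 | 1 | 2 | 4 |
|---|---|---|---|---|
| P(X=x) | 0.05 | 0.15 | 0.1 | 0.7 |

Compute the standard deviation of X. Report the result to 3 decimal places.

E[X] = (0)(0.05) + (1)(0.15) + (2)(0.1) + (4)(0.7) = 3.15
E[X²] = (0)²(0.05) + (1)²(0.15) + (2)²(0.1) + (4)²(0.7) = 11.75
V(X) = E[X²] − (E[X])² = 11.75 − (3.15)² = 1.8275
σ(X) = √1.8275 ≈ 1.352

1.352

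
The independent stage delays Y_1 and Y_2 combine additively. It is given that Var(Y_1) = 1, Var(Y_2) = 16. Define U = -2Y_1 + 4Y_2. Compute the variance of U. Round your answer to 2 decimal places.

260.00

By independence, Var(U) = (-2)²Var(Y_1) + (4)²Var(Y_2)
= (-2)²·1 + (4)²·16 = 260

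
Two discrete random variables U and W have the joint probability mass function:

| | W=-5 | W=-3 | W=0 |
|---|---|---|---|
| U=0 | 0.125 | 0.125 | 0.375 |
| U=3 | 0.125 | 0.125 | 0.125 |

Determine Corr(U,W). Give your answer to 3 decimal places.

-0.243

E[U] = 1.125,  E[W] = -2
E[UW] = -3
cov(U,W) = E[UW] − E[U]E[W] = -3 − (1.125)(-2) = -0.75
V(U) = 2.109375,  V(W) = 4.5
ρ = -0.75 / √(2.109375·4.5) ≈ -0.243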